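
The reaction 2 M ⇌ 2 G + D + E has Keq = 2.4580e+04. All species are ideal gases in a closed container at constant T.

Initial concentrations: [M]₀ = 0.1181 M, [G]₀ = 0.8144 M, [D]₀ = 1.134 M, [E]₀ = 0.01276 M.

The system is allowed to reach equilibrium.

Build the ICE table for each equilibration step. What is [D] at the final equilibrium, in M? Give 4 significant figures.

Q₀ = 0.6881 vs Keq = 2.4580e+04 ⇒ Q<K, forward
Step 1:
                   M          G          D          E
  Initial     0.1181     0.8144      1.134    0.01276
  Change     -0.1164     0.1164    0.05819    0.05819
  Equil     0.001727     0.9308      1.192    0.07095
  solve Keq expr → x = 0.05819; check Q = 2.4580e+04

[D]_eq = 1.192 M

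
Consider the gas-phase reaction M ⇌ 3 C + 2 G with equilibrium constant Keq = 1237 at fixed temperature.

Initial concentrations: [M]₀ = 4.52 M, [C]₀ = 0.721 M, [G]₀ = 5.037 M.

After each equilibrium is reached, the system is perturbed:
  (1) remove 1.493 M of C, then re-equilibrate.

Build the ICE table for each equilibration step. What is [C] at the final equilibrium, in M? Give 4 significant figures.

[C]_eq = 3.831 M

Q₀ = 2.104 vs Keq = 1237 ⇒ Q<K, forward
Step 1:
                    M           C           G
  Initial        4.52       0.721       5.037
  Change       -1.172       3.515       2.344
  Equil         3.348       4.236       7.381
  solve Keq expr → x = 1.172; check Q = 1237
Then remove 1.493 M of C.
Step 2:
                    M           C           G
  Initial       3.348       2.743       7.381
  Change      -0.3625       1.087      0.7249
  Equil         2.986       3.831       8.106
  solve Keq expr → x = 0.3625; check Q = 1237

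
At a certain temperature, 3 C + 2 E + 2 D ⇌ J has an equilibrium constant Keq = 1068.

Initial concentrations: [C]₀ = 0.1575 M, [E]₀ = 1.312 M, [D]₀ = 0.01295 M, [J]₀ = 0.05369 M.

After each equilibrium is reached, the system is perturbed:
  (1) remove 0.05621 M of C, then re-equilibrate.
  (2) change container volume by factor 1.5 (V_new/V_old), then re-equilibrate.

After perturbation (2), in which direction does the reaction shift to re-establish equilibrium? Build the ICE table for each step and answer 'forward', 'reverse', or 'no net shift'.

Q₀ = 4.7604e+04 vs Keq = 1068 ⇒ Q>K, reverse
Step 1:
                    C           E           D           J
  Initial      0.1575       1.312     0.01295     0.05369
  Change      0.05001     0.03334     0.03334    -0.01667
  Equil        0.2075       1.345     0.04629     0.03702
  solve Keq expr → x = -0.01667; check Q = 1068
Then remove 0.05621 M of C.
Step 2:
                    C           E           D           J
  Initial      0.1513       1.345     0.04629     0.03702
  Change      0.01714     0.01143     0.01143   -0.005713
  Equil        0.1684       1.357     0.05772      0.0313
  solve Keq expr → x = -0.005713; check Q = 1068
Then change container volume by factor 1.5 (V_new/V_old).
Step 3:
                    C           E           D           J
  Initial      0.1123      0.9045     0.03848     0.02087
  Change      0.03247     0.02165     0.02165    -0.01082
  Equil        0.1448      0.9262     0.06013     0.01005
  solve Keq expr → x = -0.01082; check Q = 1068

Direction: reverse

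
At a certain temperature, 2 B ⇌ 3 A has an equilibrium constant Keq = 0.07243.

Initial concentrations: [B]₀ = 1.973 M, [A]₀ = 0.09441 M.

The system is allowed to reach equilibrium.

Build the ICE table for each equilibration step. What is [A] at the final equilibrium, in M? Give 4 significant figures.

[A]_eq = 0.5816 M

Q₀ = 2.1617e-04 vs Keq = 0.07243 ⇒ Q<K, forward
Step 1:
                    B           A
  init          1.973     0.09441
  Δ           -0.3248      0.4872
  eq            1.648      0.5816
  solve Keq expr → x = 0.1624; check Q = 0.07243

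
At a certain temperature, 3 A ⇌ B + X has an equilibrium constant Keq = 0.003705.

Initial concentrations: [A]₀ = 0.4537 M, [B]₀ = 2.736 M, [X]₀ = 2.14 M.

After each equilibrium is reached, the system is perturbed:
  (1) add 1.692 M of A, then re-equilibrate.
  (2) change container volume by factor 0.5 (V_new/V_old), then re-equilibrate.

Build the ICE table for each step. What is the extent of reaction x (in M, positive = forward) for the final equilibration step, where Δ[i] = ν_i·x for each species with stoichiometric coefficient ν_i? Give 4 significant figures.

Q₀ = 62.69 vs Keq = 0.003705 ⇒ Q>K, reverse
Step 1:
                   A          B          X
  init        0.4537      2.736       2.14
  Δ            4.888     -1.629     -1.629
  eq           5.342      1.107     0.5105
  solve Keq expr → x = -1.629; check Q = 0.003705
Then add 1.692 M of A.
Step 2:
                   A          B          X
  init         7.034      1.107     0.5105
  Δ          -0.6517     0.2172     0.2172
  eq           6.383      1.324     0.7277
  solve Keq expr → x = 0.2172; check Q = 0.003705
Then change container volume by factor 0.5 (V_new/V_old).
Step 3:
                   A          B          X
  init         12.77      2.647      1.455
  Δ           -1.225     0.4082     0.4082
  eq           11.54      3.056      1.864
  solve Keq expr → x = 0.4082; check Q = 0.003705

x = 0.4082 M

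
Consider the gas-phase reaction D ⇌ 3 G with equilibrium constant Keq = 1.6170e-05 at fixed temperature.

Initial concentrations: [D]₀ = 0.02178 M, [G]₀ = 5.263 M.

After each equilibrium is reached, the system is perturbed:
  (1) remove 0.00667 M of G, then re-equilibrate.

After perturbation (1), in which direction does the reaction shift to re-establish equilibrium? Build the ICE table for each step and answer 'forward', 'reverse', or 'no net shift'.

Q₀ = 6693 vs Keq = 1.6170e-05 ⇒ Q>K, reverse
Step 1:
                    D           G
  I           0.02178       5.263
  C             1.744      -5.232
  E             1.766     0.03057
  solve Keq expr → x = -1.744; check Q = 1.6170e-05
Then remove 0.00667 M of G.
Step 2:
                    D           G
  I             1.766      0.0239
  C         -0.002219    0.006657
  E             1.764     0.03055
  solve Keq expr → x = 0.002219; check Q = 1.6170e-05

Direction: forward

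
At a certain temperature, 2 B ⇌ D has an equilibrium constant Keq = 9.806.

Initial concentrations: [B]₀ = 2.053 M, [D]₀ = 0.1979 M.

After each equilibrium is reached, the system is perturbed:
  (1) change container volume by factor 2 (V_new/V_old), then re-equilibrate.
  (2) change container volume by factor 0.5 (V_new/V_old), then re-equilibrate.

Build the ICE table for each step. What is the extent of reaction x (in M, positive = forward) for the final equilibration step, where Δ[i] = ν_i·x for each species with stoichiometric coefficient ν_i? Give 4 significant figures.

Q₀ = 0.04695 vs Keq = 9.806 ⇒ Q<K, forward
Step 1:
                  B         D
  I           2.053    0.1979
  C          -1.724    0.8621
  E          0.3288      1.06
  solve Keq expr → x = 0.8621; check Q = 9.806
Then change container volume by factor 2 (V_new/V_old).
Step 2:
                  B         D
  I          0.1644      0.53
  C         0.06127  -0.03064
  E          0.2257    0.4994
  solve Keq expr → x = -0.03064; check Q = 9.806
Then change container volume by factor 0.5 (V_new/V_old).
Step 3:
                  B         D
  I          0.4513    0.9987
  C         -0.1225   0.06127
  E          0.3288      1.06
  solve Keq expr → x = 0.06127; check Q = 9.806

x = 0.06127 M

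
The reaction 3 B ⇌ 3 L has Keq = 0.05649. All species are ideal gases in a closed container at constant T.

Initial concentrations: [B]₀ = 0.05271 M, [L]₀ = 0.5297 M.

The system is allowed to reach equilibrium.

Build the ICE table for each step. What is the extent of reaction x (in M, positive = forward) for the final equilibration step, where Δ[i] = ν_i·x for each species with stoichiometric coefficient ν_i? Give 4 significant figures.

Q₀ = 1015 vs Keq = 0.05649 ⇒ Q>K, reverse
Step 1:
                    B           L
  I           0.05271      0.5297
  C            0.3682     -0.3682
  E            0.4209      0.1615
  solve Keq expr → x = -0.1227; check Q = 0.05649

x = -0.1227 M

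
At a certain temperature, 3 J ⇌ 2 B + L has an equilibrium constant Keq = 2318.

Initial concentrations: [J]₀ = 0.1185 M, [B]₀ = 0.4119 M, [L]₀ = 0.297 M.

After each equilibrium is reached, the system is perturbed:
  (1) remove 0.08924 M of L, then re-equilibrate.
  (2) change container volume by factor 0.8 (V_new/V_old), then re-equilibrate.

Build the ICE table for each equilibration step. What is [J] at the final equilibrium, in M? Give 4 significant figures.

Q₀ = 30.28 vs Keq = 2318 ⇒ Q<K, forward
Step 1:
                   J          B          L
  Initial     0.1185     0.4119      0.297
  Change    -0.08707    0.05804    0.02902
  Equil      0.03143     0.4699      0.326
  solve Keq expr → x = 0.02902; check Q = 2318
Then remove 0.08924 M of L.
Step 2:
                   J          B          L
  Initial    0.03143     0.4699     0.2368
  Change   -0.003057   0.002038   0.001019
  Equil      0.02838      0.472     0.2378
  solve Keq expr → x = 0.001019; check Q = 2318
Then change container volume by factor 0.8 (V_new/V_old).
Step 3:
                   J          B          L
  Initial    0.03547       0.59     0.2973
  Change           0          0          0
  Equil      0.03547       0.59     0.2973
  solve Keq expr → x = 0; check Q = 2318

[J]_eq = 0.03547 M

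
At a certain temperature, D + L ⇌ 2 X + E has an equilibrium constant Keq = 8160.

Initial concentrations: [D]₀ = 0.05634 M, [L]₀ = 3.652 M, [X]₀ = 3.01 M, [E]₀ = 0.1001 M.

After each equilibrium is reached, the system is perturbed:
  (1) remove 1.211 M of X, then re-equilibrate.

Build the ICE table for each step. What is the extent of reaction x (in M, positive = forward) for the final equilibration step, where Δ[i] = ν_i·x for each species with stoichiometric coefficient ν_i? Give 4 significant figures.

x = 3.2488e-05 M

Q₀ = 4.408 vs Keq = 8160 ⇒ Q<K, forward
Step 1:
                    D           L           X           E
  Initial     0.05634       3.652        3.01      0.1001
  Change     -0.05629    -0.05629      0.1126     0.05629
  Equil    5.1970e-05       3.596       3.123      0.1564
  solve Keq expr → x = 0.05629; check Q = 8160
Then remove 1.211 M of X.
Step 2:
                    D           L           X           E
  Initial  5.1970e-05       3.596       1.912      0.1564
  Change  -3.2488e-05 -3.2488e-05  6.4976e-05  3.2488e-05
  Equil    1.9482e-05       3.596       1.912      0.1564
  solve Keq expr → x = 3.2488e-05; check Q = 8160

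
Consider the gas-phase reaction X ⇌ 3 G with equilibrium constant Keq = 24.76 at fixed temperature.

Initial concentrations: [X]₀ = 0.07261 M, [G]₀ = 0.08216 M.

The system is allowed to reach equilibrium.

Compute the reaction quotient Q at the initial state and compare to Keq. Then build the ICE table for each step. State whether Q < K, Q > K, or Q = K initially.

Q₀ = 0.007638 vs Keq = 24.76 ⇒ Q<K, forward
Step 1:
                   X          G
  I          0.07261    0.08216
  C         -0.07155     0.2147
  E         0.001056     0.2968
  solve Keq expr → x = 0.07155; check Q = 24.76

Q₀ = 0.007638; Q < K (proceeds forward)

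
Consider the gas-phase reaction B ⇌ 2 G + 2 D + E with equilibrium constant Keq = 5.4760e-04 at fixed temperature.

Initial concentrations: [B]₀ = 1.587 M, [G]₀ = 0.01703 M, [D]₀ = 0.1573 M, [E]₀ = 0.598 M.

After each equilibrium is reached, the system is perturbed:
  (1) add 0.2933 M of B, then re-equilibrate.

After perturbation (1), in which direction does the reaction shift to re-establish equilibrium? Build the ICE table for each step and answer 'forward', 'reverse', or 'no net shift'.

Q₀ = 2.7040e-06 vs Keq = 5.4760e-04 ⇒ Q<K, forward
Step 1:
                  B         G         D         E
  I           1.587   0.01703    0.1573     0.598
  C        -0.05726    0.1145    0.1145   0.05726
  E            1.53    0.1315    0.2718    0.6553
  solve Keq expr → x = 0.05726; check Q = 5.4760e-04
Then add 0.2933 M of B.
Step 2:
                  B         G         D         E
  I           1.823    0.1315    0.2718    0.6553
  C       -0.003801  0.007602  0.007602  0.003801
  E           1.819    0.1391    0.2794    0.6591
  solve Keq expr → x = 0.003801; check Q = 5.4760e-04

Direction: forward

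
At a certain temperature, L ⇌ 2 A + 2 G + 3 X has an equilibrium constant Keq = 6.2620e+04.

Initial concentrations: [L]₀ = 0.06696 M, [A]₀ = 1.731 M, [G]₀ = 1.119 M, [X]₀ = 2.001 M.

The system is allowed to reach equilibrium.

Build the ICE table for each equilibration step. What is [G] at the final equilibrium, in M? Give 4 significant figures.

Q₀ = 448.9 vs Keq = 6.2620e+04 ⇒ Q<K, forward
Step 1:
                    L           A           G           X
  I           0.06696       1.731       1.119       2.001
  C          -0.06604      0.1321      0.1321      0.1981
  E        9.2269e-04       1.863       1.251       2.199
  solve Keq expr → x = 0.06604; check Q = 6.2620e+04

[G]_eq = 1.251 M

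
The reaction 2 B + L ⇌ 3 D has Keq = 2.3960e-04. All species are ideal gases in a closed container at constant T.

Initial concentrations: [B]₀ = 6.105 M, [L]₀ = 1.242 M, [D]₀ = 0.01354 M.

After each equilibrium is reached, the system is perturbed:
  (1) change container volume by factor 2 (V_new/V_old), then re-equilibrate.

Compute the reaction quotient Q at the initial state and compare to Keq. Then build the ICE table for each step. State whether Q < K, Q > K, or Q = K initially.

Q₀ = 5.3624e-08; Q < K (proceeds forward)

Q₀ = 5.3624e-08 vs Keq = 2.3960e-04 ⇒ Q<K, forward
Step 1:
                    B           L           D
  Initial       6.105       1.242     0.01354
  Change      -0.1348    -0.06738      0.2021
  Equil          5.97       1.175      0.2157
  solve Keq expr → x = 0.06738; check Q = 2.3960e-04
Then change container volume by factor 2 (V_new/V_old).
Step 2:
                    B           L           D
  Initial       2.985      0.5873      0.1078
  Change            0           0           0
  Equil         2.985      0.5873      0.1078
  solve Keq expr → x = 0; check Q = 2.3960e-04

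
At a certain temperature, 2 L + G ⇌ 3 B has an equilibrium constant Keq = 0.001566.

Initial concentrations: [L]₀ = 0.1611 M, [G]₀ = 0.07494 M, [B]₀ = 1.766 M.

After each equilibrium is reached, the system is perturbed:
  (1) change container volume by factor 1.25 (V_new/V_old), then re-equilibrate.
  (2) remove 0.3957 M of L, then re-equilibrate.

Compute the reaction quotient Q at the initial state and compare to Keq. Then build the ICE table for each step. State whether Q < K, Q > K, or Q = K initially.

Q₀ = 2832; Q > K (proceeds reverse)

Q₀ = 2832 vs Keq = 0.001566 ⇒ Q>K, reverse
Step 1:
                  L         G         B
  Initial    0.1611   0.07494     1.766
  Change        1.1      0.55     -1.65
  Equil       1.261     0.625    0.1159
  solve Keq expr → x = -0.55; check Q = 0.001566
Then change container volume by factor 1.25 (V_new/V_old).
Step 2:
                  L         G         B
  Initial     1.009       0.5   0.09272
  Change          0         0         0
  Equil       1.009       0.5   0.09272
  solve Keq expr → x = 0; check Q = 0.001566
Then remove 0.3957 M of L.
Step 3:
                  L         G         B
  Initial    0.6132       0.5   0.09272
  Change    0.01643  0.008213  -0.02464
  Equil      0.6297    0.5082   0.06808
  solve Keq expr → x = -0.008213; check Q = 0.001566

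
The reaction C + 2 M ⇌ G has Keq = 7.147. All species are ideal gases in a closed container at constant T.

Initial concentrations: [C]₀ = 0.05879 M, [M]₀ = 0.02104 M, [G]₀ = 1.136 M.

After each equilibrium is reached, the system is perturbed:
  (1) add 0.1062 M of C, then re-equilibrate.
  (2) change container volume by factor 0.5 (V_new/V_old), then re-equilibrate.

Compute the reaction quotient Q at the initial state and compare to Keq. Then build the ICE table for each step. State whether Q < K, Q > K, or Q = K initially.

Q₀ = 4.3650e+04; Q > K (proceeds reverse)

Q₀ = 4.3650e+04 vs Keq = 7.147 ⇒ Q>K, reverse
Step 1:
                   C          M          G
  I          0.05879    0.02104      1.136
  C           0.2842     0.5684    -0.2842
  E            0.343     0.5895     0.8518
  solve Keq expr → x = -0.2842; check Q = 7.147
Then add 0.1062 M of C.
Step 2:
                   C          M          G
  I           0.4492     0.5895     0.8518
  C         -0.02557   -0.05115    0.02557
  E           0.4236     0.5383     0.8774
  solve Keq expr → x = 0.02557; check Q = 7.147
Then change container volume by factor 0.5 (V_new/V_old).
Step 3:
                   C          M          G
  I           0.8473      1.077      1.755
  C          -0.2099    -0.4199     0.2099
  E           0.6373     0.6568      1.965
  solve Keq expr → x = 0.2099; check Q = 7.147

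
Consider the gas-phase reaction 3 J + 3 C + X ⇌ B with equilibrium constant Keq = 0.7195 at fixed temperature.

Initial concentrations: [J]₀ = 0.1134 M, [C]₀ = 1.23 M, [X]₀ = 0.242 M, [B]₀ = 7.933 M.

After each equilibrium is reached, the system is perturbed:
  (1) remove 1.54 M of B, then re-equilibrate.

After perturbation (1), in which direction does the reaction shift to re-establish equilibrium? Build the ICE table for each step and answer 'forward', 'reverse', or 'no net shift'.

Direction: forward

Q₀ = 1.2080e+04 vs Keq = 0.7195 ⇒ Q>K, reverse
Step 1:
                    J           C           X           B
  Initial      0.1134        1.23       0.242       7.933
  Change         1.04        1.04      0.3465     -0.3465
  Equil         1.153        2.27      0.5885       7.586
  solve Keq expr → x = -0.3465; check Q = 0.7195
Then remove 1.54 M of B.
Step 2:
                    J           C           X           B
  Initial       1.153        2.27      0.5885       6.046
  Change     -0.04906    -0.04906    -0.01635     0.01635
  Equil         1.104        2.22      0.5722       6.063
  solve Keq expr → x = 0.01635; check Q = 0.7195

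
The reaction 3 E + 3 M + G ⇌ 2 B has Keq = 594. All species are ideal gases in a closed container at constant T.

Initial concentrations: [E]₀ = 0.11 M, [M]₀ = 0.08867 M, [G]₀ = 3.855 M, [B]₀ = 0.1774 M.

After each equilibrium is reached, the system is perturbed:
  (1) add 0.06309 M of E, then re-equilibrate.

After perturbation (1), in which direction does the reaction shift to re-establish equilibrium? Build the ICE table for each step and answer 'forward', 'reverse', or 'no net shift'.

Direction: forward

Q₀ = 8798 vs Keq = 594 ⇒ Q>K, reverse
Step 1:
                   E          M          G          B
  Initial       0.11    0.08867      3.855     0.1774
  Change      0.0462     0.0462     0.0154    -0.0308
  Equil       0.1562     0.1349       3.87     0.1466
  solve Keq expr → x = -0.0154; check Q = 594
Then add 0.06309 M of E.
Step 2:
                   E          M          G          B
  Initial     0.2193     0.1349       3.87     0.1466
  Change    -0.02148   -0.02148  -0.007159    0.01432
  Equil       0.1978     0.1134      3.863     0.1609
  solve Keq expr → x = 0.007159; check Q = 594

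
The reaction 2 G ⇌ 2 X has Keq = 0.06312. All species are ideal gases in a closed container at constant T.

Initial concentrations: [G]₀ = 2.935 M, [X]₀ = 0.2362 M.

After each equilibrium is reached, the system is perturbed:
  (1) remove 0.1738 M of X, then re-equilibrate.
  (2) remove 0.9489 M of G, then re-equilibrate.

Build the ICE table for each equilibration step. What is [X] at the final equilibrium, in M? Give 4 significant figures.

[X]_eq = 0.4113 M

Q₀ = 0.006477 vs Keq = 0.06312 ⇒ Q<K, forward
Step 1:
                    G           X
  Initial       2.935      0.2362
  Change      -0.4005      0.4005
  Equil         2.534      0.6367
  solve Keq expr → x = 0.2003; check Q = 0.06312
Then remove 0.1738 M of X.
Step 2:
                    G           X
  Initial       2.534      0.4629
  Change      -0.1389      0.1389
  Equil         2.396      0.6019
  solve Keq expr → x = 0.06945; check Q = 0.06312
Then remove 0.9489 M of G.
Step 3:
                    G           X
  Initial       1.447      0.6019
  Change       0.1905     -0.1905
  Equil         1.637      0.4113
  solve Keq expr → x = -0.09527; check Q = 0.06312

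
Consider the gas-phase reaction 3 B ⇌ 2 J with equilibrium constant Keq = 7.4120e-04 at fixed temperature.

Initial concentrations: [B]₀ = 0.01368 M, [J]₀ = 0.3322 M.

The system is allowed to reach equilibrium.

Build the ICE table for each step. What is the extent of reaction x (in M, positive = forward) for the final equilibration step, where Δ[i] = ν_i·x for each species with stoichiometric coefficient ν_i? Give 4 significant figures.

x = -0.1613 M

Q₀ = 4.3106e+04 vs Keq = 7.4120e-04 ⇒ Q>K, reverse
Step 1:
                   B          J
  init       0.01368     0.3322
  Δ            0.484    -0.3226
  eq          0.4976   0.009558
  solve Keq expr → x = -0.1613; check Q = 7.4120e-04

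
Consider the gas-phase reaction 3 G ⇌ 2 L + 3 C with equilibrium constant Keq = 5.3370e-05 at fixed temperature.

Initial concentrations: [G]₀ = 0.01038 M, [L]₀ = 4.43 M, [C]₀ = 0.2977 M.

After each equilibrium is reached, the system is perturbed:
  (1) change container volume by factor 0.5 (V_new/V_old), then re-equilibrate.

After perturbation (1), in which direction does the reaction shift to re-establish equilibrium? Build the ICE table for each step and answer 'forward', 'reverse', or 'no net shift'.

Direction: reverse

Q₀ = 4.6297e+05 vs Keq = 5.3370e-05 ⇒ Q>K, reverse
Step 1:
                    G           L           C
  Initial     0.01038        4.43      0.2977
  Change       0.2933     -0.1956     -0.2933
  Equil        0.3037       4.234    0.004369
  solve Keq expr → x = -0.09778; check Q = 5.3370e-05
Then change container volume by factor 0.5 (V_new/V_old).
Step 2:
                    G           L           C
  Initial      0.6074       8.469    0.008738
  Change     0.003203   -0.002136   -0.003203
  Equil        0.6106       8.467    0.005534
  solve Keq expr → x = -0.001068; check Q = 5.3370e-05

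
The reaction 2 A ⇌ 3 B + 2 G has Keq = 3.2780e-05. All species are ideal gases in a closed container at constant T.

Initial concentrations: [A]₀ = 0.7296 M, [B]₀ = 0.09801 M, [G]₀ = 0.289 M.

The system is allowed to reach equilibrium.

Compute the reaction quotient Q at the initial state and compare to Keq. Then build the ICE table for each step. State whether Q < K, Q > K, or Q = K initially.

Q₀ = 1.4772e-04 vs Keq = 3.2780e-05 ⇒ Q>K, reverse
Step 1:
                  A         B         G
  init       0.7296   0.09801     0.289
  Δ          0.0227  -0.03405   -0.0227
  eq         0.7523   0.06396    0.2663
  solve Keq expr → x = -0.01135; check Q = 3.2780e-05

Q₀ = 1.4772e-04; Q > K (proceeds reverse)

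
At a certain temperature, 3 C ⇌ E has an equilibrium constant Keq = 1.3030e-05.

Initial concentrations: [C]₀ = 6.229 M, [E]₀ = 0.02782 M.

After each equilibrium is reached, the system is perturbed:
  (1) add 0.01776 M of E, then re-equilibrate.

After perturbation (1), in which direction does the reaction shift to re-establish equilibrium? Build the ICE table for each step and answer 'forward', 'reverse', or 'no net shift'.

Direction: reverse

Q₀ = 1.1511e-04 vs Keq = 1.3030e-05 ⇒ Q>K, reverse
Step 1:
                    C           E
  Initial       6.229     0.02782
  Change      0.07367    -0.02456
  Equil         6.303    0.003262
  solve Keq expr → x = -0.02456; check Q = 1.3030e-05
Then add 0.01776 M of E.
Step 2:
                    C           E
  Initial       6.303     0.02102
  Change      0.05303    -0.01768
  Equil         6.356    0.003345
  solve Keq expr → x = -0.01768; check Q = 1.3030e-05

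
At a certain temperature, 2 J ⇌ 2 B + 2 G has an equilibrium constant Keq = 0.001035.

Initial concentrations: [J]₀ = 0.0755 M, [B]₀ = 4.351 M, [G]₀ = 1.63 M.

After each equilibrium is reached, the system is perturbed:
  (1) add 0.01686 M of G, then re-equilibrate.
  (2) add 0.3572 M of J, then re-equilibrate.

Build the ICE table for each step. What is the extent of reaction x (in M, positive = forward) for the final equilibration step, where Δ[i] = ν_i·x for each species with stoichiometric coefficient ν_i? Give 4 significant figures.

Q₀ = 8824 vs Keq = 0.001035 ⇒ Q>K, reverse
Step 1:
                    J           B           G
  init         0.0755       4.351        1.63
  Δ              1.61       -1.61       -1.61
  eq            1.686       2.741     0.01979
  solve Keq expr → x = -0.8051; check Q = 0.001035
Then add 0.01686 M of G.
Step 2:
                    J           B           G
  init          1.686       2.741     0.03665
  Δ           0.01654    -0.01654    -0.01654
  eq            1.702       2.724      0.0201
  solve Keq expr → x = -0.008272; check Q = 0.001035
Then add 0.3572 M of J.
Step 3:
                    J           B           G
  init          2.059       2.724      0.0201
  Δ         -0.004133    0.004133    0.004133
  eq            2.055       2.728     0.02424
  solve Keq expr → x = 0.002066; check Q = 0.001035

x = 0.002066 M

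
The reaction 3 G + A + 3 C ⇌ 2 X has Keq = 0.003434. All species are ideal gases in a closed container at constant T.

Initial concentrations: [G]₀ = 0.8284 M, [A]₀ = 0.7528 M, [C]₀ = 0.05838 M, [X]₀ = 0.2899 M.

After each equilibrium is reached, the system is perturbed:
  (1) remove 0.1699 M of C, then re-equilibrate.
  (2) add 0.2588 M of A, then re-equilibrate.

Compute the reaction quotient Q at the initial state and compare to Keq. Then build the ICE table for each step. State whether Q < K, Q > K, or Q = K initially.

Q₀ = 987 vs Keq = 0.003434 ⇒ Q>K, reverse
Step 1:
                  G         A         C         X
  Initial    0.8284    0.7528   0.05838    0.2899
  Change     0.3999    0.1333    0.3999   -0.2666
  Equil       1.228    0.8861    0.4583    0.0233
  solve Keq expr → x = -0.1333; check Q = 0.003434
Then remove 0.1699 M of C.
Step 2:
                  G         A         C         X
  Initial     1.228    0.8861    0.2884    0.0233
  Change    0.01564  0.005215   0.01564  -0.01043
  Equil       1.244    0.8913     0.304   0.01287
  solve Keq expr → x = -0.005215; check Q = 0.003434
Then add 0.2588 M of A.
Step 3:
                  G         A         C         X
  Initial     1.244      1.15     0.304   0.01287
  Change  -0.002307 -7.6906e-04 -0.002307  0.001538
  Equil       1.242     1.149    0.3017   0.01441
  solve Keq expr → x = 7.6906e-04; check Q = 0.003434

Q₀ = 987; Q > K (proceeds reverse)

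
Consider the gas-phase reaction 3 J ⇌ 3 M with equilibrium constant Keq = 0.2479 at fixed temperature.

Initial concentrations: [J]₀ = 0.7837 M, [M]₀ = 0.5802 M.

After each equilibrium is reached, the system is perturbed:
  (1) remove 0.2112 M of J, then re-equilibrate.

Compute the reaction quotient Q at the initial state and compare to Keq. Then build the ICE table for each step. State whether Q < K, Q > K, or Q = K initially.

Q₀ = 0.4058; Q > K (proceeds reverse)

Q₀ = 0.4058 vs Keq = 0.2479 ⇒ Q>K, reverse
Step 1:
                  J         M
  I          0.7837    0.5802
  C         0.05398  -0.05398
  E          0.8377    0.5262
  solve Keq expr → x = -0.01799; check Q = 0.2479
Then remove 0.2112 M of J.
Step 2:
                  J         M
  I          0.6265    0.5262
  C         0.08149  -0.08149
  E           0.708    0.4447
  solve Keq expr → x = -0.02716; check Q = 0.2479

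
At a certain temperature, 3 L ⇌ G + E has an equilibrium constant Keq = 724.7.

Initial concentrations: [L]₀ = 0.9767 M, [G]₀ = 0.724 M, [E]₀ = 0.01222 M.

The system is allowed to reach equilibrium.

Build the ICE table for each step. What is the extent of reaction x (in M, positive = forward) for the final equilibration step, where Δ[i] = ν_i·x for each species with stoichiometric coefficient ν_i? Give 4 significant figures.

Q₀ = 0.009496 vs Keq = 724.7 ⇒ Q<K, forward
Step 1:
                    L           G           E
  I            0.9767       0.724     0.01222
  C           -0.9006      0.3002      0.3002
  E           0.07615       1.024      0.3124
  solve Keq expr → x = 0.3002; check Q = 724.7

x = 0.3002 M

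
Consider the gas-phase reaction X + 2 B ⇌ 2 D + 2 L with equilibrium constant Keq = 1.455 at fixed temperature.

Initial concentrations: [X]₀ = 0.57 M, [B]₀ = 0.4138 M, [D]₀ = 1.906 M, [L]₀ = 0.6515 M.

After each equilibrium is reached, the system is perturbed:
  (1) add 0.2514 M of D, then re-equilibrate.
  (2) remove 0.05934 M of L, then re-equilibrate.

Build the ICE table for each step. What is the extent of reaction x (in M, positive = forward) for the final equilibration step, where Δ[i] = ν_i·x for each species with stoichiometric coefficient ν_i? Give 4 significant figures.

Q₀ = 15.8 vs Keq = 1.455 ⇒ Q>K, reverse
Step 1:
                   X          B          D          L
  init          0.57     0.4138      1.906     0.6515
  Δ           0.1246     0.2492    -0.2492    -0.2492
  eq          0.6946      0.663      1.657     0.4023
  solve Keq expr → x = -0.1246; check Q = 1.455
Then add 0.2514 M of D.
Step 2:
                   X          B          D          L
  init        0.6946      0.663      1.908     0.4023
  Δ           0.0143     0.0286    -0.0286    -0.0286
  eq          0.7089     0.6916       1.88     0.3737
  solve Keq expr → x = -0.0143; check Q = 1.455
Then remove 0.05934 M of L.
Step 3:
                   X          B          D          L
  init        0.7089     0.6916       1.88     0.3144
  Δ         -0.01603   -0.03206    0.03206    0.03206
  eq          0.6929     0.6595      1.912     0.3464
  solve Keq expr → x = 0.01603; check Q = 1.455

x = 0.01603 M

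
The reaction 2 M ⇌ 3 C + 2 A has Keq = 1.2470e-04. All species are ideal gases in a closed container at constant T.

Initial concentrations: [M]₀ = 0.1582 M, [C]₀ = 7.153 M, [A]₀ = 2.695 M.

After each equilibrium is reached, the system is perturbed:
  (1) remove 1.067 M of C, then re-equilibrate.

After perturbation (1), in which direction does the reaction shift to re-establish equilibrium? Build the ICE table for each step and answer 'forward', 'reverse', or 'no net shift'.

Direction: forward

Q₀ = 1.0621e+05 vs Keq = 1.2470e-04 ⇒ Q>K, reverse
Step 1:
                   M          C          A
  init        0.1582      7.153      2.695
  Δ            2.689     -4.034     -2.689
  eq           2.847      3.119   0.005772
  solve Keq expr → x = -1.345; check Q = 1.2470e-04
Then remove 1.067 M of C.
Step 2:
                   M          C          A
  init         2.847      2.052   0.005772
  Δ        -0.004967    0.00745   0.004967
  eq           2.842       2.06    0.01074
  solve Keq expr → x = 0.002483; check Q = 1.2470e-04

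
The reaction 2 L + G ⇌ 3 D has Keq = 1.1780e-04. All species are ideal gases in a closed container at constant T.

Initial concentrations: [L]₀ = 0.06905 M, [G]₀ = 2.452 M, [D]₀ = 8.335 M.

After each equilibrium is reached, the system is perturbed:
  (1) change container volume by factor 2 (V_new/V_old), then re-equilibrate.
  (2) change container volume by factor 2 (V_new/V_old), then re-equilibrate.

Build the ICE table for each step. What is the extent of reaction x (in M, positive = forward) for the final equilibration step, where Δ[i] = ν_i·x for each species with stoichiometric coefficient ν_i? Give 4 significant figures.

Q₀ = 4.9530e+04 vs Keq = 1.1780e-04 ⇒ Q>K, reverse
Step 1:
                   L          G          D
  I          0.06905      2.452      8.335
  C            5.382      2.691     -8.073
  E            5.451      5.143     0.2621
  solve Keq expr → x = -2.691; check Q = 1.1780e-04
Then change container volume by factor 2 (V_new/V_old).
Step 2:
                   L          G          D
  I            2.725      2.571      0.131
  C                0          0          0
  E            2.725      2.571      0.131
  solve Keq expr → x = 0; check Q = 1.1780e-04
Then change container volume by factor 2 (V_new/V_old).
Step 3:
                   L          G          D
  I            1.363      1.286    0.06552
  C                0          0          0
  E            1.363      1.286    0.06552
  solve Keq expr → x = 0; check Q = 1.1780e-04

x = 0 M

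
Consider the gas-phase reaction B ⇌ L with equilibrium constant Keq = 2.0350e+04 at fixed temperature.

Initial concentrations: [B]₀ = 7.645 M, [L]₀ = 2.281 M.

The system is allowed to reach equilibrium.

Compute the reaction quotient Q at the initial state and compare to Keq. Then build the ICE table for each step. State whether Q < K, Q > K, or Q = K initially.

Q₀ = 0.2984; Q < K (proceeds forward)

Q₀ = 0.2984 vs Keq = 2.0350e+04 ⇒ Q<K, forward
Step 1:
                  B         L
  init        7.645     2.281
  Δ          -7.645     7.645
  eq      4.8774e-04     9.926
  solve Keq expr → x = 7.645; check Q = 2.0350e+04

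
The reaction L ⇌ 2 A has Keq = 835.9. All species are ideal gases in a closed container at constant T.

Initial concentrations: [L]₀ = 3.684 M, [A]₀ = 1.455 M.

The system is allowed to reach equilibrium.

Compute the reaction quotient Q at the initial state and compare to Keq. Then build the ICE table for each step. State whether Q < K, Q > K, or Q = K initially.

Q₀ = 0.5747 vs Keq = 835.9 ⇒ Q<K, forward
Step 1:
                  L         A
  Initial     3.684     1.455
  Change     -3.595     7.189
  Equil     0.08939     8.644
  solve Keq expr → x = 3.595; check Q = 835.9

Q₀ = 0.5747; Q < K (proceeds forward)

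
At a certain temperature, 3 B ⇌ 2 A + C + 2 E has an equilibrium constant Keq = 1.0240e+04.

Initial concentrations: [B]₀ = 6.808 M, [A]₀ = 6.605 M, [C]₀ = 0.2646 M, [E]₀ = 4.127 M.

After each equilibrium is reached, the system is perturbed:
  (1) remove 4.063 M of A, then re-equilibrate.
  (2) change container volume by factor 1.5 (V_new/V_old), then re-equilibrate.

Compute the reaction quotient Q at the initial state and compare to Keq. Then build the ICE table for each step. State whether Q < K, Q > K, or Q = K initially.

Q₀ = 0.6231 vs Keq = 1.0240e+04 ⇒ Q<K, forward
Step 1:
                    B           A           C           E
  Initial       6.808       6.605      0.2646       4.127
  Change       -5.682       3.788       1.894       3.788
  Equil         1.126       10.39       2.159       7.915
  solve Keq expr → x = 1.894; check Q = 1.0240e+04
Then remove 4.063 M of A.
Step 2:
                    B           A           C           E
  Initial       1.126        6.33       2.159       7.915
  Change      -0.2767      0.1845     0.09223      0.1845
  Equil         0.849       6.515       2.251         8.1
  solve Keq expr → x = 0.09223; check Q = 1.0240e+04
Then change container volume by factor 1.5 (V_new/V_old).
Step 3:
                    B           A           C           E
  Initial       0.566       4.343       1.501         5.4
  Change      -0.1205     0.08035     0.04017     0.08035
  Equil        0.4455       4.423       1.541        5.48
  solve Keq expr → x = 0.04017; check Q = 1.0240e+04

Q₀ = 0.6231; Q < K (proceeds forward)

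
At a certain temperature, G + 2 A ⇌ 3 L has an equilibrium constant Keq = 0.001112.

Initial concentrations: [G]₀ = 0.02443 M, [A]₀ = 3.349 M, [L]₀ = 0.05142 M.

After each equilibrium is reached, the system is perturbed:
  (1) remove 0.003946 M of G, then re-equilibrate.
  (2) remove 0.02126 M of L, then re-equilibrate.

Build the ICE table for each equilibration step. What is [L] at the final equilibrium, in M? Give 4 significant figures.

Q₀ = 4.9618e-04 vs Keq = 0.001112 ⇒ Q<K, forward
Step 1:
                   G          A          L
  init       0.02443      3.349    0.05142
  Δ        -0.003969  -0.007939    0.01191
  eq         0.02046      3.341    0.06333
  solve Keq expr → x = 0.003969; check Q = 0.001112
Then remove 0.003946 M of G.
Step 2:
                   G          A          L
  init       0.01651      3.341    0.06333
  Δ         0.001042   0.002084  -0.003125
  eq         0.01756      3.343     0.0602
  solve Keq expr → x = -0.001042; check Q = 0.001112
Then remove 0.02126 M of L.
Step 3:
                   G          A          L
  init       0.01756      3.343    0.03894
  Δ        -0.004952  -0.009905    0.01486
  eq          0.0126      3.333     0.0538
  solve Keq expr → x = 0.004952; check Q = 0.001112

[L]_eq = 0.0538 M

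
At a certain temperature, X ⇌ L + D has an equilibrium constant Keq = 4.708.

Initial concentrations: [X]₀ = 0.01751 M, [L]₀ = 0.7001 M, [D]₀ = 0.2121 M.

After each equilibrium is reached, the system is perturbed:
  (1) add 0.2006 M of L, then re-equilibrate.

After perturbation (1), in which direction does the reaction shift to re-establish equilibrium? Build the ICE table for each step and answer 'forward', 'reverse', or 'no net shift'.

Q₀ = 8.48 vs Keq = 4.708 ⇒ Q>K, reverse
Step 1:
                   X          L          D
  Initial    0.01751     0.7001     0.2121
  Change     0.01178   -0.01178   -0.01178
  Equil      0.02929     0.6883     0.2003
  solve Keq expr → x = -0.01178; check Q = 4.708
Then add 0.2006 M of L.
Step 2:
                   X          L          D
  Initial    0.02929     0.8889     0.2003
  Change     0.00694   -0.00694   -0.00694
  Equil      0.03623      0.882     0.1934
  solve Keq expr → x = -0.00694; check Q = 4.708

Direction: reverse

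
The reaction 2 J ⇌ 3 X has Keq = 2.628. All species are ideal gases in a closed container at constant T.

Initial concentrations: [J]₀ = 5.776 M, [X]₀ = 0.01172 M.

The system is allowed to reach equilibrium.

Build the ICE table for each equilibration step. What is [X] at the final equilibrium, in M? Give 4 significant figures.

Q₀ = 4.8253e-08 vs Keq = 2.628 ⇒ Q<K, forward
Step 1:
                  J         X
  Initial     5.776   0.01172
  Change      -2.16      3.24
  Equil       3.616     3.251
  solve Keq expr → x = 1.08; check Q = 2.628

[X]_eq = 3.251 M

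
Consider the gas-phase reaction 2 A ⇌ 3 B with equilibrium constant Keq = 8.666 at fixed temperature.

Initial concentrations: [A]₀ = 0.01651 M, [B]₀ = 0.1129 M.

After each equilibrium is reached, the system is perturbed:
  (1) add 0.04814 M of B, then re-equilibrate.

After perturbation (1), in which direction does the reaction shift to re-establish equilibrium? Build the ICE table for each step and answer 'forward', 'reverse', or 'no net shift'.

Direction: reverse

Q₀ = 5.279 vs Keq = 8.666 ⇒ Q<K, forward
Step 1:
                  A         B
  I         0.01651    0.1129
  C       -0.002878  0.004316
  E         0.01363    0.1172
  solve Keq expr → x = 0.001439; check Q = 8.666
Then add 0.04814 M of B.
Step 2:
                  A         B
  I         0.01363    0.1654
  C        0.007052  -0.01058
  E         0.02068    0.1548
  solve Keq expr → x = -0.003526; check Q = 8.666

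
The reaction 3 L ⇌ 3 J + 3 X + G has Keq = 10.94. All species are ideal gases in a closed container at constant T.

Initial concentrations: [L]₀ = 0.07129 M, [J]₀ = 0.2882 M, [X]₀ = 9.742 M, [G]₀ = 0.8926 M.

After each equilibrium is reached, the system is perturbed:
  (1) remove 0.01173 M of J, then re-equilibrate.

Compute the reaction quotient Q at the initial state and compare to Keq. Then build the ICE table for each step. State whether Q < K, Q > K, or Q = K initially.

Q₀ = 5.4525e+04; Q > K (proceeds reverse)

Q₀ = 5.4525e+04 vs Keq = 10.94 ⇒ Q>K, reverse
Step 1:
                    L           J           X           G
  Initial     0.07129      0.2882       9.742      0.8926
  Change       0.2165     -0.2165     -0.2165    -0.07218
  Equil        0.2878     0.07166       9.525      0.8204
  solve Keq expr → x = -0.07218; check Q = 10.94
Then remove 0.01173 M of J.
Step 2:
                    L           J           X           G
  Initial      0.2878     0.05993       9.525      0.8204
  Change    -0.009268    0.009268    0.009268    0.003089
  Equil        0.2786     0.06919       9.535      0.8235
  solve Keq expr → x = 0.003089; check Q = 10.94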